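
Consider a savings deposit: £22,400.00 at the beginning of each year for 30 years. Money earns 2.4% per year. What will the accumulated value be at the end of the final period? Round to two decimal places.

£991,129.85

This is an annuity due: 30 deposits of £22,400.00 at the beginning of each year.
Periodic rate r = 0.024 per year.
FV = PMT × [((1+r)^n − 1)/r] × (1+r) = 22,400 × [(1+r)^30 − 1] / r × (1+r) = £991,129.85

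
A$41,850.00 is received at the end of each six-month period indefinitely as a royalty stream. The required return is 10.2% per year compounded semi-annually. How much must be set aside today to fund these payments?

Periodic rate r = 0.102/2 per half-year.
Level perpetuity: PV = PMT / r = 41,850 / (0.102/2) = A$820,588.24.

A$820,588.24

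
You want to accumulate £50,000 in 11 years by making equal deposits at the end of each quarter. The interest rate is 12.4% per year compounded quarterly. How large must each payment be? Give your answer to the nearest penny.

£547.39

Level ordinary annuity; solve FV = PMT × [((1+r)^n − 1)/r] for PMT.
Periodic rate r = 0.124/4 per quarter; n is counted in quarters.
With n = 44: PMT = 50,000 / ([((1+r)^n − 1)/r]) = £547.39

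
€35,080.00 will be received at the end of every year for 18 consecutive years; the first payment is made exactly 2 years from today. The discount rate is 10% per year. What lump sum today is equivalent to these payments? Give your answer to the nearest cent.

Ordinary annuity of 18 payments, first payment at period 2.
Periodic rate r = 0.1 per year.
The ordinary-annuity PV formula values the stream one period before the first payment (period 1); discount that back 1 periods:
PV₀ = 35,080 × [1 − (1+r)^−18] / r × (1+r)^−1 = €261,550.49

€261,550.49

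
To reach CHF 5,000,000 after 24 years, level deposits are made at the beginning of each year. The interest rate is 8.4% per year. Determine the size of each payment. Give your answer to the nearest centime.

Level annuity due; solve FV = PMT × [((1+r)^n − 1)/r] × (1+r) for PMT.
Periodic rate r = 0.084 per year.
With n = 24: PMT = 5,000,000 / ([((1+r)^n − 1)/r] × (1+r)) = CHF 65,343.28

CHF 65,343.28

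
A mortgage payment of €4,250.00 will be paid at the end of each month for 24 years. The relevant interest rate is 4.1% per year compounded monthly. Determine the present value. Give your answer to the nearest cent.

This is an ordinary annuity: 288 payments of €4,250.00 at the end of each month.
Periodic rate r = 0.041/12 per month; n is counted in months.
PV = PMT × [(1 − (1+r)^−n)/r] = 4,250 × [1 − (1+r)^−288] / r = €778,135.20

€778,135.20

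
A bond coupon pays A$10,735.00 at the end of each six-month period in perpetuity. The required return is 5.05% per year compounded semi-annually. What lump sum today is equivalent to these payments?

Periodic rate r = 0.0505/2 per half-year.
Level perpetuity: PV = PMT / r = 10,735 / (0.0505/2) = A$425,148.51.

A$425,148.51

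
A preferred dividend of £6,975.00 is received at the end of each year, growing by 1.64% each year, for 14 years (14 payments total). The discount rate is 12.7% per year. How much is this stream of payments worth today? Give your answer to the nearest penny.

Periodic rate r = 0.127 per year.
Growing ordinary annuity: PV = PMT₁ × [1 − ((1+g)/(1+r))^n] / (r − g) = 6,975 × [1 − ((1+0.0164)/(1+r))^14] / (r − 0.0164) = £48,213.97.

£48,213.97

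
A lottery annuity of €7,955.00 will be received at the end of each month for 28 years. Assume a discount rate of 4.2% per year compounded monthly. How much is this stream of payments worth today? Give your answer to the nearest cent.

€1,570,216.08

This is an ordinary annuity: 336 payments of €7,955.00 at the end of each month.
Periodic rate r = 0.042/12 per month; n is counted in months.
PV = PMT × [(1 − (1+r)^−n)/r] = 7,955 × [1 − (1+r)^−336] / r = €1,570,216.08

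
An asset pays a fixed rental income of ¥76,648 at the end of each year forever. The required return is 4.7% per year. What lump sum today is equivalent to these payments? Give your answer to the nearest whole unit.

¥1,630,809

Periodic rate r = 0.047 per year.
Level perpetuity: PV = PMT / r = 76,648 / (0.047) = ¥1,630,809.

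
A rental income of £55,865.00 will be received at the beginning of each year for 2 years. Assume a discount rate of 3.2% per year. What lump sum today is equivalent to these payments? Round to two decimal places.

£109,997.75

This is an annuity due: 2 payments of £55,865.00 at the beginning of each year.
Periodic rate r = 0.032 per year.
PV = PMT × [(1 − (1+r)^−n)/r] × (1+r) = 55,865 × [1 − (1+r)^−2] / r × (1+r) = £109,997.75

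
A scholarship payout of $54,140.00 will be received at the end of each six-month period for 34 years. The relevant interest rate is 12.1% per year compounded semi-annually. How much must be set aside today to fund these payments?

$878,393.00

This is an ordinary annuity: 68 payments of $54,140.00 at the end of each six-month period.
Periodic rate r = 0.121/2 per half-year; n is counted in half-years.
PV = PMT × [(1 − (1+r)^−n)/r] = 54,140 × [1 − (1+r)^−68] / r = $878,393.00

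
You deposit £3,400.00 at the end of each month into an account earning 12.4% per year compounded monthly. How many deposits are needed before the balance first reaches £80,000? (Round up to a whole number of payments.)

Periodic rate r = 0.124/12 per month; n is counted in months.
Ordinary annuity FV: 80,000 = 3,400 × [((1+r)^n − 1)/r].
(1+r)^n = 1 + 80,000 × r / 3,400, so n = ln(1 + 80,000·r/3,400) / ln(1+r) = 21.17.
Round up to a whole number of payments: n = 22.

22 payments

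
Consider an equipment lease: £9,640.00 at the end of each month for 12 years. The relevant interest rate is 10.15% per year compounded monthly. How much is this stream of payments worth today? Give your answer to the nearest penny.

This is an ordinary annuity: 144 payments of £9,640.00 at the end of each month.
Periodic rate r = 0.1015/12 per month; n is counted in months.
PV = PMT × [(1 − (1+r)^−n)/r] = 9,640 × [1 − (1+r)^−144] / r = £800,824.29

£800,824.29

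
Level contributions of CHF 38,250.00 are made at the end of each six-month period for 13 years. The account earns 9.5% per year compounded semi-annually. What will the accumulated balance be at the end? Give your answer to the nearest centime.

CHF 1,885,916.26

This is an ordinary annuity: 26 deposits of CHF 38,250.00 at the end of each six-month period.
Periodic rate r = 0.095/2 per half-year; n is counted in half-years.
FV = PMT × [((1+r)^n − 1)/r] = 38,250 × [(1+r)^26 − 1] / r = CHF 1,885,916.26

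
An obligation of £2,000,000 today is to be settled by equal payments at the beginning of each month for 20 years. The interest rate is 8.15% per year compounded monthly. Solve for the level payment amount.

£16,801.88

Level annuity due; solve PV = PMT × [(1 − (1+r)^−n)/r] × (1+r) for PMT.
Periodic rate r = 0.0815/12 per month; n is counted in months.
With n = 240: PMT = 2,000,000 / ([(1 − (1+r)^−n)/r] × (1+r)) = £16,801.88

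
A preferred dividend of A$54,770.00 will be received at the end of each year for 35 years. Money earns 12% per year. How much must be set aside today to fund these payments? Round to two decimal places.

This is an ordinary annuity: 35 payments of A$54,770.00 at the end of each year.
Periodic rate r = 0.12 per year.
PV = PMT × [(1 − (1+r)^−n)/r] = 54,770 × [1 − (1+r)^−35] / r = A$447,772.35

A$447,772.35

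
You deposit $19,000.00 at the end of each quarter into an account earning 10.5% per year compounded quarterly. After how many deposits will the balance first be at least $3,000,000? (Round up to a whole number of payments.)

64 payments

Periodic rate r = 0.105/4 per quarter; n is counted in quarters.
Ordinary annuity FV: 3,000,000 = 19,000 × [((1+r)^n − 1)/r].
(1+r)^n = 1 + 3,000,000 × r / 19,000, so n = ln(1 + 3,000,000·r/19,000) / ln(1+r) = 63.21.
Round up to a whole number of payments: n = 64.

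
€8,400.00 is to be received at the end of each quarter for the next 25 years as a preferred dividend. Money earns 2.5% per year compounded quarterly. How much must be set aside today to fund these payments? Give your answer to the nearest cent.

€623,208.04

This is an ordinary annuity: 100 payments of €8,400.00 at the end of each quarter.
Periodic rate r = 0.025/4 per quarter; n is counted in quarters.
PV = PMT × [(1 − (1+r)^−n)/r] = 8,400 × [1 − (1+r)^−100] / r = €623,208.04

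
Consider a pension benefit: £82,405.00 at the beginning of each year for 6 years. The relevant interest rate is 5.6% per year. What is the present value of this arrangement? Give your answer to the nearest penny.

£433,334.91

This is an annuity due: 6 payments of £82,405.00 at the beginning of each year.
Periodic rate r = 0.056 per year.
PV = PMT × [(1 − (1+r)^−n)/r] × (1+r) = 82,405 × [1 − (1+r)^−6] / r × (1+r) = £433,334.91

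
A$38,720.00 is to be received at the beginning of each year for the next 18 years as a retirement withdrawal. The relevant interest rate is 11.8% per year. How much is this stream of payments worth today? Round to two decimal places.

A$317,590.12

This is an annuity due: 18 payments of A$38,720.00 at the beginning of each year.
Periodic rate r = 0.118 per year.
PV = PMT × [(1 − (1+r)^−n)/r] × (1+r) = 38,720 × [1 − (1+r)^−18] / r × (1+r) = A$317,590.12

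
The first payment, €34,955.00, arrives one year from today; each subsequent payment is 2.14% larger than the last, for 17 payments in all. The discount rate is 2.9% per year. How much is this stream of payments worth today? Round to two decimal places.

Periodic rate r = 0.029 per year.
Growing ordinary annuity: PV = PMT₁ × [1 − ((1+g)/(1+r))^n] / (r − g) = 34,955 × [1 − ((1+0.0214)/(1+r))^17] / (r − 0.0214) = €544,594.25.

€544,594.25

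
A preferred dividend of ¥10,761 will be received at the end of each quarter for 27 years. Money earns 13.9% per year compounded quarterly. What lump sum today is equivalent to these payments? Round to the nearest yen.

This is an ordinary annuity: 108 payments of ¥10,761 at the end of each quarter.
Periodic rate r = 0.139/4 per quarter; n is counted in quarters.
PV = PMT × [(1 − (1+r)^−n)/r] = 10,761 × [1 − (1+r)^−108] / r = ¥301,930

¥301,930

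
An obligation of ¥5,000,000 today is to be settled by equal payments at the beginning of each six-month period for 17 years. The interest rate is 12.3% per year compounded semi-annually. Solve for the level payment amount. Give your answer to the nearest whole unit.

Level annuity due; solve PV = PMT × [(1 − (1+r)^−n)/r] × (1+r) for PMT.
Periodic rate r = 0.123/2 per half-year; n is counted in half-years.
With n = 34: PMT = 5,000,000 / ([(1 − (1+r)^−n)/r] × (1+r)) = ¥333,522

¥333,522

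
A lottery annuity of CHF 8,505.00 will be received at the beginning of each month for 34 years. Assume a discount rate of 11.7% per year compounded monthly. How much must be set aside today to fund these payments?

This is an annuity due: 408 payments of CHF 8,505.00 at the beginning of each month.
Periodic rate r = 0.117/12 per month; n is counted in months.
PV = PMT × [(1 − (1+r)^−n)/r] × (1+r) = 8,505 × [1 − (1+r)^−408] / r × (1+r) = CHF 864,000.36

CHF 864,000.36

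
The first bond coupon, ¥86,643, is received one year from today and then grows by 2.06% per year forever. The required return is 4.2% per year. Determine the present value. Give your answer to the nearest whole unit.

Periodic rate r = 0.042 per year.
Growing perpetuity (Gordon): PV = PMT₁ / (r − g) = 86,643 / (r − 0.0206) = ¥4,048,738.

¥4,048,738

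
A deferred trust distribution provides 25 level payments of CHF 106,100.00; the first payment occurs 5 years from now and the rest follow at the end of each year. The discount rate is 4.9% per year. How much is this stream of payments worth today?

CHF 1,247,413.33

Ordinary annuity of 25 payments, first payment at period 5.
Periodic rate r = 0.049 per year.
The ordinary-annuity PV formula values the stream one period before the first payment (period 4); discount that back 4 periods:
PV₀ = 106,100 × [1 − (1+r)^−25] / r × (1+r)^−4 = CHF 1,247,413.33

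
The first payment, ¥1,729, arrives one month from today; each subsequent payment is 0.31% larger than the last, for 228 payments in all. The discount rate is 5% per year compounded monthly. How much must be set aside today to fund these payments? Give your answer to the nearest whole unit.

¥348,817

Periodic rate r = 0.05/12 per month; n is counted in months.
Growing ordinary annuity: PV = PMT₁ × [1 − ((1+g)/(1+r))^n] / (r − g) = 1,729 × [1 − ((1+0.0031)/(1+r))^228] / (r − 0.0031) = ¥348,817.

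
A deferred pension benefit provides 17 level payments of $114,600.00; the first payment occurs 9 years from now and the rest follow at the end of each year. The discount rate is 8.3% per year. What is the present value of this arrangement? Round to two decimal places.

$541,487.26

Ordinary annuity of 17 payments, first payment at period 9.
Periodic rate r = 0.083 per year.
The ordinary-annuity PV formula values the stream one period before the first payment (period 8); discount that back 8 periods:
PV₀ = 114,600 × [1 − (1+r)^−17] / r × (1+r)^−8 = $541,487.26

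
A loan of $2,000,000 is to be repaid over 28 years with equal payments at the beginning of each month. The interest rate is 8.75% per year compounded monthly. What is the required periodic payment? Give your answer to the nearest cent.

$15,858.47

Level annuity due; solve PV = PMT × [(1 − (1+r)^−n)/r] × (1+r) for PMT.
Periodic rate r = 0.0875/12 per month; n is counted in months.
With n = 336: PMT = 2,000,000 / ([(1 − (1+r)^−n)/r] × (1+r)) = $15,858.47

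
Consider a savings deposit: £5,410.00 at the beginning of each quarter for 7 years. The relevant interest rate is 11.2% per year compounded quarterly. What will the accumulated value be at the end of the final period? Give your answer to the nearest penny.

This is an annuity due: 28 deposits of £5,410.00 at the beginning of each quarter.
Periodic rate r = 0.112/4 per quarter; n is counted in quarters.
FV = PMT × [((1+r)^n − 1)/r] × (1+r) = 5,410 × [(1+r)^28 − 1] / r × (1+r) = £231,743.30

£231,743.30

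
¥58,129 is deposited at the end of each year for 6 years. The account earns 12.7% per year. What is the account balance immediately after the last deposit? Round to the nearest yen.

¥480,140

This is an ordinary annuity: 6 deposits of ¥58,129 at the end of each year.
Periodic rate r = 0.127 per year.
FV = PMT × [((1+r)^n − 1)/r] = 58,129 × [(1+r)^6 − 1] / r = ¥480,140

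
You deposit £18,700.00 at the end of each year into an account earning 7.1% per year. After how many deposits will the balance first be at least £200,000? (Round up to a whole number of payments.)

Periodic rate r = 0.071 per year.
Ordinary annuity FV: 200,000 = 18,700 × [((1+r)^n − 1)/r].
(1+r)^n = 1 + 200,000 × r / 18,700, so n = ln(1 + 200,000·r/18,700) / ln(1+r) = 8.24.
Round up to a whole number of payments: n = 9.

9 payments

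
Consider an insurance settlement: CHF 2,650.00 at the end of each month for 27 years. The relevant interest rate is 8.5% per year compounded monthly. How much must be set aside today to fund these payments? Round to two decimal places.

CHF 336,114.83

This is an ordinary annuity: 324 payments of CHF 2,650.00 at the end of each month.
Periodic rate r = 0.085/12 per month; n is counted in months.
PV = PMT × [(1 − (1+r)^−n)/r] = 2,650 × [1 − (1+r)^−324] / r = CHF 336,114.83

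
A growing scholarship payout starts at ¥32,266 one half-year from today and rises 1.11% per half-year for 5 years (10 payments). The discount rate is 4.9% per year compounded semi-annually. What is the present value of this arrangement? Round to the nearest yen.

Periodic rate r = 0.049/2 per half-year; n is counted in half-years.
Growing ordinary annuity: PV = PMT₁ × [1 − ((1+g)/(1+r))^n] / (r − g) = 32,266 × [1 − ((1+0.0111)/(1+r))^10] / (r − 0.0111) = ¥297,039.

¥297,039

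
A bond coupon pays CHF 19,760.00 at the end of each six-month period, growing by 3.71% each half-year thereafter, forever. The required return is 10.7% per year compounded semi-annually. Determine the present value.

Periodic rate r = 0.107/2 per half-year.
Growing perpetuity (Gordon): PV = PMT₁ / (r − g) = 19,760 / (r − 0.0371) = CHF 1,204,878.05.

CHF 1,204,878.05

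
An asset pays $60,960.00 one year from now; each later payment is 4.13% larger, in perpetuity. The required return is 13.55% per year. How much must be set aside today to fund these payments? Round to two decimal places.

Periodic rate r = 0.1355 per year.
Growing perpetuity (Gordon): PV = PMT₁ / (r − g) = 60,960 / (r − 0.0413) = $647,133.76.

$647,133.76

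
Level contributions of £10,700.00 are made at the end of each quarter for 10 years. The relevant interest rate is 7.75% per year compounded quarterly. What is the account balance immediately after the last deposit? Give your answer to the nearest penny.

£637,616.56

This is an ordinary annuity: 40 deposits of £10,700.00 at the end of each quarter.
Periodic rate r = 0.0775/4 per quarter; n is counted in quarters.
FV = PMT × [((1+r)^n − 1)/r] = 10,700 × [(1+r)^40 − 1] / r = £637,616.56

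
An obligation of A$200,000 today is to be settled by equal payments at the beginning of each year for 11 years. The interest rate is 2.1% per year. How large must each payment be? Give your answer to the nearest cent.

A$20,129.29

Level annuity due; solve PV = PMT × [(1 − (1+r)^−n)/r] × (1+r) for PMT.
Periodic rate r = 0.021 per year.
With n = 11: PMT = 200,000 / ([(1 − (1+r)^−n)/r] × (1+r)) = A$20,129.29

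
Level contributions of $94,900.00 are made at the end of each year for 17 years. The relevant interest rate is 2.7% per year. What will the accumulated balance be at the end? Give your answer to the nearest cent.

This is an ordinary annuity: 17 deposits of $94,900.00 at the end of each year.
Periodic rate r = 0.027 per year.
FV = PMT × [((1+r)^n − 1)/r] = 94,900 × [(1+r)^17 − 1] / r = $2,013,591.95

$2,013,591.95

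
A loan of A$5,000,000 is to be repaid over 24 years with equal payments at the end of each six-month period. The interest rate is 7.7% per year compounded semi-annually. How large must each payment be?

A$230,019.04

Level ordinary annuity; solve PV = PMT × [(1 − (1+r)^−n)/r] for PMT.
Periodic rate r = 0.077/2 per half-year; n is counted in half-years.
With n = 48: PMT = 5,000,000 / ([(1 − (1+r)^−n)/r]) = A$230,019.04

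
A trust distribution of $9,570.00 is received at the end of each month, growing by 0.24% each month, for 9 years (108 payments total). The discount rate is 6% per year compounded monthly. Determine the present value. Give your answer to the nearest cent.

Periodic rate r = 0.06/12 per month; n is counted in months.
Growing ordinary annuity: PV = PMT₁ × [1 − ((1+g)/(1+r))^n] / (r − g) = 9,570 × [1 − ((1+0.0024)/(1+r))^108] / (r − 0.0024) = $898,249.95.

$898,249.95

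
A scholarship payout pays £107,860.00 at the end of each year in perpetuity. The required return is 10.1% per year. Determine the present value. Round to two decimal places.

£1,067,920.79

Periodic rate r = 0.101 per year.
Level perpetuity: PV = PMT / r = 107,860 / (0.101) = £1,067,920.79.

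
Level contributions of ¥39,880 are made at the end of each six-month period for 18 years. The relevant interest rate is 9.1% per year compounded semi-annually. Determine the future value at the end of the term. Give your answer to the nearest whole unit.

This is an ordinary annuity: 36 deposits of ¥39,880 at the end of each six-month period.
Periodic rate r = 0.091/2 per half-year; n is counted in half-years.
FV = PMT × [((1+r)^n − 1)/r] = 39,880 × [(1+r)^36 − 1] / r = ¥3,472,714

¥3,472,714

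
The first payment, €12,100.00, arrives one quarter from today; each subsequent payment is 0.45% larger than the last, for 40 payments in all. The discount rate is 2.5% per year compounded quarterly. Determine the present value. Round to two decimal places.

€465,035.45

Periodic rate r = 0.025/4 per quarter; n is counted in quarters.
Growing ordinary annuity: PV = PMT₁ × [1 − ((1+g)/(1+r))^n] / (r − g) = 12,100 × [1 − ((1+0.0045)/(1+r))^40] / (r − 0.0045) = €465,035.45.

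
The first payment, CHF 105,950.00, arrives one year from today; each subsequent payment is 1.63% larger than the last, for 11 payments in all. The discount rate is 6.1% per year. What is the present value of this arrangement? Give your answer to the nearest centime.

Periodic rate r = 0.061 per year.
Growing ordinary annuity: PV = PMT₁ × [1 − ((1+g)/(1+r))^n] / (r − g) = 105,950 × [1 − ((1+0.0163)/(1+r))^11] / (r − 0.0163) = CHF 893,977.44.

CHF 893,977.44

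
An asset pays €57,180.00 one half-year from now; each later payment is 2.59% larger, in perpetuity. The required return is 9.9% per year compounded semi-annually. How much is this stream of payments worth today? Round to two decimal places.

€2,422,881.36

Periodic rate r = 0.099/2 per half-year.
Growing perpetuity (Gordon): PV = PMT₁ / (r − g) = 57,180 / (r − 0.0259) = €2,422,881.36.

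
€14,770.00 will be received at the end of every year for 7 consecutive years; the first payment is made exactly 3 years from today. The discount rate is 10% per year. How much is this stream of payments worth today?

€59,426.90

Ordinary annuity of 7 payments, first payment at period 3.
Periodic rate r = 0.1 per year.
The ordinary-annuity PV formula values the stream one period before the first payment (period 2); discount that back 2 periods:
PV₀ = 14,770 × [1 − (1+r)^−7] / r × (1+r)^−2 = €59,426.90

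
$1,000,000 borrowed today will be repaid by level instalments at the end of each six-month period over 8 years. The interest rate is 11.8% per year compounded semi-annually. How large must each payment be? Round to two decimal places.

Level ordinary annuity; solve PV = PMT × [(1 − (1+r)^−n)/r] for PMT.
Periodic rate r = 0.118/2 per half-year; n is counted in half-years.
With n = 16: PMT = 1,000,000 / ([(1 − (1+r)^−n)/r]) = $98,273.72

$98,273.72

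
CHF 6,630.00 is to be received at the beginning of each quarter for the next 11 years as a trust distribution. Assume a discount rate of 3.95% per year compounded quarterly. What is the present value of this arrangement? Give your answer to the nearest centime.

CHF 238,006.16

This is an annuity due: 44 payments of CHF 6,630.00 at the beginning of each quarter.
Periodic rate r = 0.0395/4 per quarter; n is counted in quarters.
PV = PMT × [(1 − (1+r)^−n)/r] × (1+r) = 6,630 × [1 − (1+r)^−44] / r × (1+r) = CHF 238,006.16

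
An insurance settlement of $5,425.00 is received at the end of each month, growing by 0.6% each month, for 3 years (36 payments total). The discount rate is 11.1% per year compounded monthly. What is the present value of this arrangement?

$182,992.65

Periodic rate r = 0.111/12 per month; n is counted in months.
Growing ordinary annuity: PV = PMT₁ × [1 − ((1+g)/(1+r))^n] / (r − g) = 5,425 × [1 − ((1+0.006)/(1+r))^36] / (r − 0.006) = $182,992.65.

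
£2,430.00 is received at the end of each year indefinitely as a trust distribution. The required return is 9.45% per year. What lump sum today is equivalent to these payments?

Periodic rate r = 0.0945 per year.
Level perpetuity: PV = PMT / r = 2,430 / (0.0945) = £25,714.29.

£25,714.29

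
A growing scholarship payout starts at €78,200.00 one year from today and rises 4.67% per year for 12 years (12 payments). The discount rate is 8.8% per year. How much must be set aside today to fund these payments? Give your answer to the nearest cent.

Periodic rate r = 0.088 per year.
Growing ordinary annuity: PV = PMT₁ × [1 − ((1+g)/(1+r))^n] / (r − g) = 78,200 × [1 − ((1+0.0467)/(1+r))^12] / (r − 0.0467) = €703,381.13.

€703,381.13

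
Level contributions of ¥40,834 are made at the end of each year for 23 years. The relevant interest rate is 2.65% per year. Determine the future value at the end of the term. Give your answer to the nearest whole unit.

This is an ordinary annuity: 23 deposits of ¥40,834 at the end of each year.
Periodic rate r = 0.0265 per year.
FV = PMT × [((1+r)^n − 1)/r] = 40,834 × [(1+r)^23 − 1] / r = ¥1,271,202

¥1,271,202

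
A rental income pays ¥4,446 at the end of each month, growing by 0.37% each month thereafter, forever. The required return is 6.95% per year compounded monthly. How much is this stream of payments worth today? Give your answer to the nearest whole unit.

Periodic rate r = 0.0695/12 per month.
Growing perpetuity (Gordon): PV = PMT₁ / (r − g) = 4,446 / (r − 0.0037) = ¥2,125,578.

¥2,125,578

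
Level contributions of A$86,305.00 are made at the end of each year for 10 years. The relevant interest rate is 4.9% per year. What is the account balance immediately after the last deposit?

A$1,080,481.64

This is an ordinary annuity: 10 deposits of A$86,305.00 at the end of each year.
Periodic rate r = 0.049 per year.
FV = PMT × [((1+r)^n − 1)/r] = 86,305 × [(1+r)^10 − 1] / r = A$1,080,481.64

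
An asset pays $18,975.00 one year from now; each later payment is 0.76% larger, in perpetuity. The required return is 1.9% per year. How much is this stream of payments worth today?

$1,664,473.68

Periodic rate r = 0.019 per year.
Growing perpetuity (Gordon): PV = PMT₁ / (r − g) = 18,975 / (r − 0.0076) = $1,664,473.68.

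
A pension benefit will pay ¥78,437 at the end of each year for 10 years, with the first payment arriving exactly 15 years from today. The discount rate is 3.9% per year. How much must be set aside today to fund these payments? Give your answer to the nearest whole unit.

Ordinary annuity of 10 payments, first payment at period 15.
Periodic rate r = 0.039 per year.
The ordinary-annuity PV formula values the stream one period before the first payment (period 14); discount that back 14 periods:
PV₀ = 78,437 × [1 − (1+r)^−10] / r × (1+r)^−14 = ¥374,228

¥374,228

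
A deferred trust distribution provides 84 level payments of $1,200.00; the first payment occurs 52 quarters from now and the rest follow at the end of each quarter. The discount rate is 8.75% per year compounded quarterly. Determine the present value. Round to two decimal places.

Ordinary annuity of 84 payments, first payment at period 52.
Periodic rate r = 0.0875/4 per quarter; n is counted in quarters.
The ordinary-annuity PV formula values the stream one period before the first payment (period 51); discount that back 51 periods:
PV₀ = 1,200 × [1 − (1+r)^−84] / r × (1+r)^−51 = $15,239.94

$15,239.94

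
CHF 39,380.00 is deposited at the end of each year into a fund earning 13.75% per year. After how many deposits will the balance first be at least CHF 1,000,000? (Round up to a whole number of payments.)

Periodic rate r = 0.1375 per year.
Ordinary annuity FV: 1,000,000 = 39,380 × [((1+r)^n − 1)/r].
(1+r)^n = 1 + 1,000,000 × r / 39,380, so n = ln(1 + 1,000,000·r/39,380) / ln(1+r) = 11.66.
Round up to a whole number of payments: n = 12.

12 payments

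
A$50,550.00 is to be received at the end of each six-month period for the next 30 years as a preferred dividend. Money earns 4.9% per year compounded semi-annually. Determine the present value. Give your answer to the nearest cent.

This is an ordinary annuity: 60 payments of A$50,550.00 at the end of each six-month period.
Periodic rate r = 0.049/2 per half-year; n is counted in half-years.
PV = PMT × [(1 − (1+r)^−n)/r] = 50,550 × [1 − (1+r)^−60] / r = A$1,580,387.43

A$1,580,387.43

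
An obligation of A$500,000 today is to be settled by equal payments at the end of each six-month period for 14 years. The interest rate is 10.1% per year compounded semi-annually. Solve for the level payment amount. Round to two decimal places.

A$33,743.86

Level ordinary annuity; solve PV = PMT × [(1 − (1+r)^−n)/r] for PMT.
Periodic rate r = 0.101/2 per half-year; n is counted in half-years.
With n = 28: PMT = 500,000 / ([(1 − (1+r)^−n)/r]) = A$33,743.86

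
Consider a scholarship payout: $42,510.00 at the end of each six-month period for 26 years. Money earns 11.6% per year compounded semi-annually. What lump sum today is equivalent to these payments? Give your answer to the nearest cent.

$693,864.18

This is an ordinary annuity: 52 payments of $42,510.00 at the end of each six-month period.
Periodic rate r = 0.116/2 per half-year; n is counted in half-years.
PV = PMT × [(1 − (1+r)^−n)/r] = 42,510 × [1 − (1+r)^−52] / r = $693,864.18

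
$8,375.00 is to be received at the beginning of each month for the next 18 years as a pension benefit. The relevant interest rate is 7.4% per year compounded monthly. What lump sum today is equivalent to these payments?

This is an annuity due: 216 payments of $8,375.00 at the beginning of each month.
Periodic rate r = 0.074/12 per month; n is counted in months.
PV = PMT × [(1 − (1+r)^−n)/r] × (1+r) = 8,375 × [1 − (1+r)^−216] / r × (1+r) = $1,004,323.20

$1,004,323.20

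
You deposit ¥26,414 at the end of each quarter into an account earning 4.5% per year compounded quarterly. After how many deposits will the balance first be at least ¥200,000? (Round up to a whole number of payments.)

8 payments

Periodic rate r = 0.045/4 per quarter; n is counted in quarters.
Ordinary annuity FV: 200,000 = 26,414 × [((1+r)^n − 1)/r].
(1+r)^n = 1 + 200,000 × r / 26,414, so n = ln(1 + 200,000·r/26,414) / ln(1+r) = 7.31.
Round up to a whole number of payments: n = 8.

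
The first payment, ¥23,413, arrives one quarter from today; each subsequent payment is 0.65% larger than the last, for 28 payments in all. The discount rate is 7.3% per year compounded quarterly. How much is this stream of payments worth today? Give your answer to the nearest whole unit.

¥552,865

Periodic rate r = 0.073/4 per quarter; n is counted in quarters.
Growing ordinary annuity: PV = PMT₁ × [1 − ((1+g)/(1+r))^n] / (r − g) = 23,413 × [1 − ((1+0.0065)/(1+r))^28] / (r − 0.0065) = ¥552,865.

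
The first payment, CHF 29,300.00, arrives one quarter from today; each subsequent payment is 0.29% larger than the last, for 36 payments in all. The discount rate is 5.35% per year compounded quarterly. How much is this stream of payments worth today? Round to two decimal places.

CHF 872,885.49

Periodic rate r = 0.0535/4 per quarter; n is counted in quarters.
Growing ordinary annuity: PV = PMT₁ × [1 − ((1+g)/(1+r))^n] / (r − g) = 29,300 × [1 − ((1+0.0029)/(1+r))^36] / (r − 0.0029) = CHF 872,885.49.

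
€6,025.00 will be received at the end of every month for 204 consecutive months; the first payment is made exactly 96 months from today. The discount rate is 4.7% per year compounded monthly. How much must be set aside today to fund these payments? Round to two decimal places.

€583,102.68

Ordinary annuity of 204 payments, first payment at period 96.
Periodic rate r = 0.047/12 per month; n is counted in months.
The ordinary-annuity PV formula values the stream one period before the first payment (period 95); discount that back 95 periods:
PV₀ = 6,025 × [1 − (1+r)^−204] / r × (1+r)^−95 = €583,102.68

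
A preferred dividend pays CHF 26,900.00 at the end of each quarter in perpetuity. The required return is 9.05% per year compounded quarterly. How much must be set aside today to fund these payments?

Periodic rate r = 0.0905/4 per quarter.
Level perpetuity: PV = PMT / r = 26,900 / (0.0905/4) = CHF 1,188,950.28.

CHF 1,188,950.28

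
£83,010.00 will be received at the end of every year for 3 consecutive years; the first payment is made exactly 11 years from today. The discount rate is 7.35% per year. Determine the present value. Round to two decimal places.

£106,501.32

Ordinary annuity of 3 payments, first payment at period 11.
Periodic rate r = 0.0735 per year.
The ordinary-annuity PV formula values the stream one period before the first payment (period 10); discount that back 10 periods:
PV₀ = 83,010 × [1 − (1+r)^−3] / r × (1+r)^−10 = £106,501.32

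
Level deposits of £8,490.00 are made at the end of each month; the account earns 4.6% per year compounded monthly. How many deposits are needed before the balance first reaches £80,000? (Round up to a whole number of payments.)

Periodic rate r = 0.046/12 per month; n is counted in months.
Ordinary annuity FV: 80,000 = 8,490 × [((1+r)^n − 1)/r].
(1+r)^n = 1 + 80,000 × r / 8,490, so n = ln(1 + 80,000·r/8,490) / ln(1+r) = 9.27.
Round up to a whole number of payments: n = 10.

10 payments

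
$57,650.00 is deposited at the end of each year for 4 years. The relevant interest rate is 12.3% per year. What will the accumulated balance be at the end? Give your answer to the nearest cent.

$276,741.73

This is an ordinary annuity: 4 deposits of $57,650.00 at the end of each year.
Periodic rate r = 0.123 per year.
FV = PMT × [((1+r)^n − 1)/r] = 57,650 × [(1+r)^4 − 1] / r = $276,741.73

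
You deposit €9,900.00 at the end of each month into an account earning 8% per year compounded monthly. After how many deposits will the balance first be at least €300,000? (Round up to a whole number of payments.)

28 payments

Periodic rate r = 0.08/12 per month; n is counted in months.
Ordinary annuity FV: 300,000 = 9,900 × [((1+r)^n − 1)/r].
(1+r)^n = 1 + 300,000 × r / 9,900, so n = ln(1 + 300,000·r/9,900) / ln(1+r) = 27.69.
Round up to a whole number of payments: n = 28.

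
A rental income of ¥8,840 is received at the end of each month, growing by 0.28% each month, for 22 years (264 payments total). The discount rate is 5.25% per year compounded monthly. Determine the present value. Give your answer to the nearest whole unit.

Periodic rate r = 0.0525/12 per month; n is counted in months.
Growing ordinary annuity: PV = PMT₁ × [1 − ((1+g)/(1+r))^n] / (r − g) = 8,840 × [1 − ((1+0.0028)/(1+r))^264] / (r − 0.0028) = ¥1,903,863.

¥1,903,863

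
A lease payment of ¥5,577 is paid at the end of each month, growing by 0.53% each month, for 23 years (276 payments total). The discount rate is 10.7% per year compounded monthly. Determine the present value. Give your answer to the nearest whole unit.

¥969,708

Periodic rate r = 0.107/12 per month; n is counted in months.
Growing ordinary annuity: PV = PMT₁ × [1 − ((1+g)/(1+r))^n] / (r − g) = 5,577 × [1 − ((1+0.0053)/(1+r))^276] / (r − 0.0053) = ¥969,708.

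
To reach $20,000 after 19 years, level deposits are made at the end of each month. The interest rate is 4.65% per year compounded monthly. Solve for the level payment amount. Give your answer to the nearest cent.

Level ordinary annuity; solve FV = PMT × [((1+r)^n − 1)/r] for PMT.
Periodic rate r = 0.0465/12 per month; n is counted in months.
With n = 228: PMT = 20,000 / ([((1+r)^n − 1)/r]) = $54.76

$54.76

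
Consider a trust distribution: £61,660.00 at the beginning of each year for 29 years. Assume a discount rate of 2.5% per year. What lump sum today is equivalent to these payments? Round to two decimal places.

£1,292,695.03

This is an annuity due: 29 payments of £61,660.00 at the beginning of each year.
Periodic rate r = 0.025 per year.
PV = PMT × [(1 − (1+r)^−n)/r] × (1+r) = 61,660 × [1 − (1+r)^−29] / r × (1+r) = £1,292,695.03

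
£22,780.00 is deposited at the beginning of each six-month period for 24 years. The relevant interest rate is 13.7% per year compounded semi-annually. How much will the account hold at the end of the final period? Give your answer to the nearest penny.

This is an annuity due: 48 deposits of £22,780.00 at the beginning of each six-month period.
Periodic rate r = 0.137/2 per half-year; n is counted in half-years.
FV = PMT × [((1+r)^n − 1)/r] × (1+r) = 22,780 × [(1+r)^48 − 1] / r × (1+r) = £8,191,689.71

£8,191,689.71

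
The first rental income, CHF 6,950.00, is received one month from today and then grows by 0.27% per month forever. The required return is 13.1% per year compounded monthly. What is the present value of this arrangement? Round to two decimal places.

Periodic rate r = 0.131/12 per month.
Growing perpetuity (Gordon): PV = PMT₁ / (r − g) = 6,950 / (r − 0.0027) = CHF 845,841.78.

CHF 845,841.78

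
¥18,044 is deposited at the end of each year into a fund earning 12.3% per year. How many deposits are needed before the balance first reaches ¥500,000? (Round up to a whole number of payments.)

13 payments

Periodic rate r = 0.123 per year.
Ordinary annuity FV: 500,000 = 18,044 × [((1+r)^n − 1)/r].
(1+r)^n = 1 + 500,000 × r / 18,044, so n = ln(1 + 500,000·r/18,044) / ln(1+r) = 12.79.
Round up to a whole number of payments: n = 13.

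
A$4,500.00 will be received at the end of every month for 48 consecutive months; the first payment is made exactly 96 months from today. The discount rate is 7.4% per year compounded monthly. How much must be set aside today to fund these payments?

Ordinary annuity of 48 payments, first payment at period 96.
Periodic rate r = 0.074/12 per month; n is counted in months.
The ordinary-annuity PV formula values the stream one period before the first payment (period 95); discount that back 95 periods:
PV₀ = 4,500 × [1 − (1+r)^−48] / r × (1+r)^−95 = A$103,985.21

A$103,985.21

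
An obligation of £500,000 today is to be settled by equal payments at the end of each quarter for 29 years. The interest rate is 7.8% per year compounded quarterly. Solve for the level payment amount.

Level ordinary annuity; solve PV = PMT × [(1 − (1+r)^−n)/r] for PMT.
Periodic rate r = 0.078/4 per quarter; n is counted in quarters.
With n = 116: PMT = 500,000 / ([(1 − (1+r)^−n)/r]) = £10,911.34

£10,911.34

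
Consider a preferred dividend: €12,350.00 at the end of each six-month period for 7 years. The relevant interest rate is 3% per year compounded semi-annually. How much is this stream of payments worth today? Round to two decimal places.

This is an ordinary annuity: 14 payments of €12,350.00 at the end of each six-month period.
Periodic rate r = 0.03/2 per half-year; n is counted in half-years.
PV = PMT × [(1 − (1+r)^−n)/r] = 12,350 × [1 − (1+r)^−14] / r = €154,910.76

€154,910.76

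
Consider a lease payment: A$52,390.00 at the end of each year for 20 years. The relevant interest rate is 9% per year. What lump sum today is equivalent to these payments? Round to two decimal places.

This is an ordinary annuity: 20 payments of A$52,390.00 at the end of each year.
Periodic rate r = 0.09 per year.
PV = PMT × [(1 − (1+r)^−n)/r] = 52,390 × [1 − (1+r)^−20] / r = A$478,244.51

A$478,244.51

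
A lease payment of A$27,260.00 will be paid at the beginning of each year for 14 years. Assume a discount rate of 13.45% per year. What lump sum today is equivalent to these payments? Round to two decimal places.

A$190,640.88

This is an annuity due: 14 payments of A$27,260.00 at the beginning of each year.
Periodic rate r = 0.1345 per year.
PV = PMT × [(1 − (1+r)^−n)/r] × (1+r) = 27,260 × [1 − (1+r)^−14] / r × (1+r) = A$190,640.88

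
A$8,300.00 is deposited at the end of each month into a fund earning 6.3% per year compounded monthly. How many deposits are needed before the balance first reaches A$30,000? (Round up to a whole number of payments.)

4 payments

Periodic rate r = 0.063/12 per month; n is counted in months.
Ordinary annuity FV: 30,000 = 8,300 × [((1+r)^n − 1)/r].
(1+r)^n = 1 + 30,000 × r / 8,300, so n = ln(1 + 30,000·r/8,300) / ln(1+r) = 3.59.
Round up to a whole number of payments: n = 4.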